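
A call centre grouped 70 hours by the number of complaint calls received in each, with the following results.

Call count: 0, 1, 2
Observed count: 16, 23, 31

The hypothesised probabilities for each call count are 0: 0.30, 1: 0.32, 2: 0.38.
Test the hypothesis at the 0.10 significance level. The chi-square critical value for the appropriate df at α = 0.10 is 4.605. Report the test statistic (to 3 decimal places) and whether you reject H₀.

1.934; do not reject

Expected counts E_i = n·p_i: 70×0.30 = 21, 70×0.32 = 22.4, 70×0.38 = 26.6.
cat         O        E   (O−E)²/E
0          16       21     1.1905
1          23     22.4     0.0161
2          31     26.6     0.7278
Sum = 1.934
df = 2. Since 1.934 < 4.605, we do not reject H₀.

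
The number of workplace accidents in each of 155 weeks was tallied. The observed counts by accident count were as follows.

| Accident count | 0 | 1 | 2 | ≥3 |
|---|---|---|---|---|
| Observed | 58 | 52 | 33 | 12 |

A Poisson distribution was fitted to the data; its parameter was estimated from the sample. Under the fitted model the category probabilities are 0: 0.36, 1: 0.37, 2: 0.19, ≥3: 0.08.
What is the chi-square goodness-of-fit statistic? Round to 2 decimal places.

Expected counts E_i = n·p_i: 155×0.36 = 55.8, 155×0.37 = 57.35, 155×0.19 = 29.45, 155×0.08 = 12.4.
cat         O        E   (O−E)²/E
0          58     55.8      0.087
1          52    57.35      0.499
2          33    29.45      0.428
≥3         12     12.4      0.013
Sum = 1.03

1.03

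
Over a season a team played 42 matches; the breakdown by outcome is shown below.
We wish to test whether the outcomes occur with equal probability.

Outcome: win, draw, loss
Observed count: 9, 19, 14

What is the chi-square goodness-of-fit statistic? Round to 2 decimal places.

Expected count for each of the 3 categories: 42/3 = 14.
cat         O        E   (O−E)²/E
win         9       14      1.786
draw       19       14      1.786
loss       14       14      0.000
Sum = 3.57

3.57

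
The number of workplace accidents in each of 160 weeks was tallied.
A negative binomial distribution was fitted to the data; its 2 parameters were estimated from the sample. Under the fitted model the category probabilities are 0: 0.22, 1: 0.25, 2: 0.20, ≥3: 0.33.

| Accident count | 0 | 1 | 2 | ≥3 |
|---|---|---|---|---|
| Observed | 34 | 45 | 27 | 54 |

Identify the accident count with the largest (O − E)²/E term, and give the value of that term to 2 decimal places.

2, 0.78

Expected counts E_i = n·p_i: 160×0.22 = 35.2, 160×0.25 = 40, 160×0.20 = 32, 160×0.33 = 52.8.
0: (34 − 35.2)²/35.2 = 1.44/35.2 = 0.041
1: (45 − 40)²/40 = 25/40 = 0.625
2: (27 − 32)²/32 = 25/32 = 0.781
≥3: (54 − 52.8)²/52.8 = 1.44/52.8 = 0.027
The largest term is for 2: 0.78.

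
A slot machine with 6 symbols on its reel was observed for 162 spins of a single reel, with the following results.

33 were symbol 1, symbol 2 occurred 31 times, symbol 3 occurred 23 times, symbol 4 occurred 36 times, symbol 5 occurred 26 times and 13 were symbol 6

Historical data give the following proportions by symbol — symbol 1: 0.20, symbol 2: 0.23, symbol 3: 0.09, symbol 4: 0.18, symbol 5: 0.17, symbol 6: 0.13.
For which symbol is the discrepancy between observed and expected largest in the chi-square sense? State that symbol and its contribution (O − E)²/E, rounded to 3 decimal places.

symbol 3, 4.863

Expected counts E_i = n·p_i: 162×0.20 = 32.4, 162×0.23 = 37.26, 162×0.09 = 14.58, 162×0.18 = 29.16, 162×0.17 = 27.54, 162×0.13 = 21.06.
symbol 1: (33 − 32.4)²/32.4 = 0.36/32.4 = 0.0111
symbol 2: (31 − 37.26)²/37.26 = 39.1876/37.26 = 1.0517
symbol 3: (23 − 14.58)²/14.58 = 70.8964/14.58 = 4.8626
symbol 4: (36 − 29.16)²/29.16 = 46.7856/29.16 = 1.6044
symbol 5: (26 − 27.54)²/27.54 = 2.3716/27.54 = 0.0861
symbol 6: (13 − 21.06)²/21.06 = 64.9636/21.06 = 3.0847
The largest term is for symbol 3: 4.863.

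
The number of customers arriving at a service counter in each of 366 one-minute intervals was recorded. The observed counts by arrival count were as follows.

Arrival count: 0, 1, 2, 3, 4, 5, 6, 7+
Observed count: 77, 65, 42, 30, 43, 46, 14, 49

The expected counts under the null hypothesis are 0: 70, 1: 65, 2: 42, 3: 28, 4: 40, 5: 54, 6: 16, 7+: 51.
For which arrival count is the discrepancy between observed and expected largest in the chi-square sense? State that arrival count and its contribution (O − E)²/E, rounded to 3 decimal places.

cat         O        E   (O−E)²/E
0          77       70     0.7000
1          65       65     0.0000
2          42       42     0.0000
3          30       28     0.1429
4          43       40     0.2250
5          46       54     1.1852
6          14       16     0.2500
7+         49       51     0.0784
The largest term is for 5: 1.185.

5, 1.185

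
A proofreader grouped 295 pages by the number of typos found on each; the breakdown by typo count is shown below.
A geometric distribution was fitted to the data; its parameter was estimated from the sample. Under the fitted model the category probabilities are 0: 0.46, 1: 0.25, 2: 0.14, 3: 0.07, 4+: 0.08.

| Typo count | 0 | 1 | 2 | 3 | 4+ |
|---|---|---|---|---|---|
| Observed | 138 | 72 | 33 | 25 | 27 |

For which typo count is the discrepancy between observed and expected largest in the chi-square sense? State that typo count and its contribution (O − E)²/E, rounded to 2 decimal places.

Expected counts E_i = n·p_i: 295×0.46 = 135.7, 295×0.25 = 73.75, 295×0.14 = 41.3, 295×0.07 = 20.65, 295×0.08 = 23.6.
0: (138 − 135.7)²/135.7 = 5.29/135.7 = 0.039
1: (72 − 73.75)²/73.75 = 3.0625/73.75 = 0.042
2: (33 − 41.3)²/41.3 = 68.89/41.3 = 1.668
3: (25 − 20.65)²/20.65 = 18.9225/20.65 = 0.916
4+: (27 − 23.6)²/23.6 = 11.56/23.6 = 0.490
The largest term is for 2: 1.67.

2, 1.67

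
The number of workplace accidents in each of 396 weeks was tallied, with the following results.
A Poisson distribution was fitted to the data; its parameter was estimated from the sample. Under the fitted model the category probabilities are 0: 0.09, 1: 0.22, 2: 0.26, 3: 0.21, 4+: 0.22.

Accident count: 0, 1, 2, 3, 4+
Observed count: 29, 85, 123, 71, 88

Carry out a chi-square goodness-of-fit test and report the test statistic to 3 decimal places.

Expected counts E_i = n·p_i: 396×0.09 = 35.64, 396×0.22 = 87.12, 396×0.26 = 102.96, 396×0.21 = 83.16, 396×0.22 = 87.12.
χ² = (29−35.64)²/35.64 + (85−87.12)²/87.12 + (123−102.96)²/102.96 + (71−83.16)²/83.16 + (88−87.12)²/87.12
   = 1.2371 + 0.0516 + 3.9006 + 1.7781 + 0.0089
Sum = 6.976

6.976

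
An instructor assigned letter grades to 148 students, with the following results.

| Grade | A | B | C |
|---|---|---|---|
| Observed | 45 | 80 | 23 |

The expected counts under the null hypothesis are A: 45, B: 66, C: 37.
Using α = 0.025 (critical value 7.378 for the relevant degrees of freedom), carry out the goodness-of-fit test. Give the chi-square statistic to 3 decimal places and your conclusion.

8.267; reject

χ² = (45−45)²/45 + (80−66)²/66 + (23−37)²/37
   = 0.0000 + 2.9697 + 5.2973
Sum = 8.267
df = 2. Since 8.267 > 7.378, we reject H₀.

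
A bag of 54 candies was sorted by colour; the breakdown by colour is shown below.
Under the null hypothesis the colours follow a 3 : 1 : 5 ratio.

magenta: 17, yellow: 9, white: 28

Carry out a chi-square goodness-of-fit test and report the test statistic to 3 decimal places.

Ratio total = 9. Expected counts: 54×3/9 = 18, 54×1/9 = 6, 54×5/9 = 30.
cat          O        E   (O−E)²/E
magenta     17       18     0.0556
yellow       9        6     1.5000
white       28       30     0.1333
Sum = 1.689

1.689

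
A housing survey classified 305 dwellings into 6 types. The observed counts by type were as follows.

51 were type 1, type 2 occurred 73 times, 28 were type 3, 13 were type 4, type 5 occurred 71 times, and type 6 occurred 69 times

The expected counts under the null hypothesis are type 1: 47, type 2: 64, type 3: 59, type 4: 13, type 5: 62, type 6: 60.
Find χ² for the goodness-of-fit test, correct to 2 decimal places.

20.55

type 1: (51 − 47)²/47 = 16/47 = 0.340
type 2: (73 − 64)²/64 = 81/64 = 1.266
type 3: (28 − 59)²/59 = 961/59 = 16.288
type 4: (13 − 13)²/13 = 0/13 = 0.000
type 5: (71 − 62)²/62 = 81/62 = 1.306
type 6: (69 − 60)²/60 = 81/60 = 1.350
Sum = 20.55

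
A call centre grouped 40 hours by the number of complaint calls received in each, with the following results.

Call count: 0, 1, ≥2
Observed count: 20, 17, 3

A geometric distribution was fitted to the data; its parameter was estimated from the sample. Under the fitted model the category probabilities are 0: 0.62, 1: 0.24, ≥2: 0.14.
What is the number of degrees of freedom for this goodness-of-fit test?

1

There are k = 3 categories and 1 parameter estimated from the data, so df = 3 − 1 − 1 = 1.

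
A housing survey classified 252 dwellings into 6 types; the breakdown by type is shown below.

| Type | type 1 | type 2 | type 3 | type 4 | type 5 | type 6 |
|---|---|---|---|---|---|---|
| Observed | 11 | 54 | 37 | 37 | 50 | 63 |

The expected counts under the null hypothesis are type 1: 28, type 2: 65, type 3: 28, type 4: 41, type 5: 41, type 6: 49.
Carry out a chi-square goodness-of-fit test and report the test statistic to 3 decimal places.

type 1: (11 − 28)²/28 = 289/28 = 10.3214
type 2: (54 − 65)²/65 = 121/65 = 1.8615
type 3: (37 − 28)²/28 = 81/28 = 2.8929
type 4: (37 − 41)²/41 = 16/41 = 0.3902
type 5: (50 − 41)²/41 = 81/41 = 1.9756
type 6: (63 − 49)²/49 = 196/49 = 4.0000
Sum = 21.442

21.442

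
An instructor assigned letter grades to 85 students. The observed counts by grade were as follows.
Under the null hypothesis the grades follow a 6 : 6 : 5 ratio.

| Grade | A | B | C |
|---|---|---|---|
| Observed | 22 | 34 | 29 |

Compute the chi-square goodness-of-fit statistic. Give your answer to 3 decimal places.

Ratio total = 17. Expected counts: 85×6/17 = 30, 85×6/17 = 30, 85×5/17 = 25.
cat         O        E   (O−E)²/E
A          22       30     2.1333
B          34       30     0.5333
C          29       25     0.6400
Sum = 3.307

3.307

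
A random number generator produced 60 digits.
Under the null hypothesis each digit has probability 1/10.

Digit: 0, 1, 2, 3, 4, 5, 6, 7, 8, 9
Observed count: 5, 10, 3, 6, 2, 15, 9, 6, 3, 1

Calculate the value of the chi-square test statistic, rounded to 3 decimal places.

Under H₀ each category has probability 1/10, so each expected count is 60/10 = 6.
cat         O        E   (O−E)²/E
0           5        6     0.1667
1          10        6     2.6667
2           3        6     1.5000
3           6        6     0.0000
4           2        6     2.6667
5          15        6    13.5000
6           9        6     1.5000
7           6        6     0.0000
8           3        6     1.5000
9           1        6     4.1667
Sum = 27.667

27.667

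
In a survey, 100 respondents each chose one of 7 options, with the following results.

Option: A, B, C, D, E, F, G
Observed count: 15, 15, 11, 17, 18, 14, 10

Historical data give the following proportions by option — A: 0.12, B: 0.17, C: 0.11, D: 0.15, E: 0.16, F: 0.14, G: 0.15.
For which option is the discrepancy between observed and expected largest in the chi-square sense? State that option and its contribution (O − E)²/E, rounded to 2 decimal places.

Expected counts E_i = n·p_i: 100×0.12 = 12, 100×0.17 = 17, 100×0.11 = 11, 100×0.15 = 15, 100×0.16 = 16, 100×0.14 = 14, 100×0.15 = 15.
cat         O        E   (O−E)²/E
A          15       12      0.750
B          15       17      0.235
C          11       11      0.000
D          17       15      0.267
E          18       16      0.250
F          14       14      0.000
G          10       15      1.667
The largest term is for G: 1.67.

G, 1.67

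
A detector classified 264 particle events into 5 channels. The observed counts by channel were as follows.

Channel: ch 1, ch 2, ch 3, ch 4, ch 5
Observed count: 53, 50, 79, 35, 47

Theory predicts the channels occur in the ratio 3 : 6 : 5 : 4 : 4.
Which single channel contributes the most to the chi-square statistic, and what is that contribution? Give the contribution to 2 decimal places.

ch 1, 8.03

Ratio total = 22. Expected counts: 264×3/22 = 36, 264×6/22 = 72, 264×5/22 = 60, 264×4/22 = 48, 264×4/22 = 48.
cat         O        E   (O−E)²/E
ch 1       53       36      8.028
ch 2       50       72      6.722
ch 3       79       60      6.017
ch 4       35       48      3.521
ch 5       47       48      0.021
The largest term is for ch 1: 8.03.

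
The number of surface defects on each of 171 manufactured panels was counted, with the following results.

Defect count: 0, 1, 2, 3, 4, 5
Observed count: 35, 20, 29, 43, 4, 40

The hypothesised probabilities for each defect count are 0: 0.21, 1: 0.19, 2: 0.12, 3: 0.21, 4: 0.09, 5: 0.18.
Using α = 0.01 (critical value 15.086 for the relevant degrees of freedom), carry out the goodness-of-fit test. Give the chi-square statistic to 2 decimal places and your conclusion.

20.92; reject

Expected counts E_i = n·p_i: 171×0.21 = 35.91, 171×0.19 = 32.49, 171×0.12 = 20.52, 171×0.21 = 35.91, 171×0.09 = 15.39, 171×0.18 = 30.78.
χ² = (35−35.91)²/35.91 + (20−32.49)²/32.49 + (29−20.52)²/20.52 + (43−35.91)²/35.91 + (4−15.39)²/15.39 + (40−30.78)²/30.78
   = 0.023 + 4.801 + 3.504 + 1.400 + 8.430 + 2.762
Sum = 20.92
df = 5. Since 20.92 > 15.086, we reject H₀.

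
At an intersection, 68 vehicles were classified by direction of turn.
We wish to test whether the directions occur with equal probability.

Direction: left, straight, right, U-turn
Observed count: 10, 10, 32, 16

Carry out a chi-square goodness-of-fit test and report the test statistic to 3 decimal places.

19.059

Expected count for each of the 4 categories: 68/4 = 17.
χ² = (10−17)²/17 + (10−17)²/17 + (32−17)²/17 + (16−17)²/17
   = 2.8824 + 2.8824 + 13.2353 + 0.0588
Sum = 19.059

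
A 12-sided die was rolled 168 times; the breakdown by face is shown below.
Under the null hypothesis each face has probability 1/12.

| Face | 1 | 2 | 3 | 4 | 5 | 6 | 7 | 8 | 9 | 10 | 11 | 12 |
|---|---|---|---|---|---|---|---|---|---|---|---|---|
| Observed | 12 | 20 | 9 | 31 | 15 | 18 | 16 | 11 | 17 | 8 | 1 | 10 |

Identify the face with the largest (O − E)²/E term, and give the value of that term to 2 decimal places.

4, 20.64

Under H₀ each category has probability 1/12, so each expected count is 168/12 = 14.
χ² = (12−14)²/14 + (20−14)²/14 + (9−14)²/14 + (31−14)²/14 + (15−14)²/14 + (18−14)²/14 + (16−14)²/14 + (11−14)²/14 + (17−14)²/14 + (8−14)²/14 + (1−14)²/14 + (10−14)²/14
   = 0.286 + 2.571 + 1.786 + 20.643 + 0.071 + 1.143 + 0.286 + 0.643 + 0.643 + 2.571 + 12.071 + 1.143
The largest term is for 4: 20.64.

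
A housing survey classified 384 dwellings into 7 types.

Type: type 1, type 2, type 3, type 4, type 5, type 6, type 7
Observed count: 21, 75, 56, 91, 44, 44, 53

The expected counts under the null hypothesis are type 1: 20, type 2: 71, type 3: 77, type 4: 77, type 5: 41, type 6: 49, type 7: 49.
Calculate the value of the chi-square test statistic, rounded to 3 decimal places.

χ² = (21−20)²/20 + (75−71)²/71 + (56−77)²/77 + (91−77)²/77 + (44−41)²/41 + (44−49)²/49 + (53−49)²/49
   = 0.0500 + 0.2254 + 5.7273 + 2.5455 + 0.2195 + 0.5102 + 0.3265
Sum = 9.604

9.604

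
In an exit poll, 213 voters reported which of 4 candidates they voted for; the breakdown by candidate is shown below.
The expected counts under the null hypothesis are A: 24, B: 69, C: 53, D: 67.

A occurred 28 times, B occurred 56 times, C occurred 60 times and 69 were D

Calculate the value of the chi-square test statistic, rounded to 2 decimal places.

cat         O        E   (O−E)²/E
A          28       24      0.667
B          56       69      2.449
C          60       53      0.925
D          69       67      0.060
Sum = 4.10

4.10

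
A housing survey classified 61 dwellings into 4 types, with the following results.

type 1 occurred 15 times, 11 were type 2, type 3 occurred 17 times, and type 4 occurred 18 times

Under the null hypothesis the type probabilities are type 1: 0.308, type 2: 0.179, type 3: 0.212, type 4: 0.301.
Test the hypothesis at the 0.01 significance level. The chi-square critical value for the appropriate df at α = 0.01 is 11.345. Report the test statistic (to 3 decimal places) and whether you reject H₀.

2.051; do not reject

Expected counts E_i = n·p_i: 61×0.308 = 18.788, 61×0.179 = 10.919, 61×0.212 = 12.932, 61×0.301 = 18.361.
χ² = (15−18.788)²/18.788 + (11−10.919)²/10.919 + (17−12.932)²/12.932 + (18−18.361)²/18.361
   = 0.7637 + 0.0006 + 1.2797 + 0.0071
Sum = 2.051
df = 3. Since 2.051 < 11.345, we do not reject H₀.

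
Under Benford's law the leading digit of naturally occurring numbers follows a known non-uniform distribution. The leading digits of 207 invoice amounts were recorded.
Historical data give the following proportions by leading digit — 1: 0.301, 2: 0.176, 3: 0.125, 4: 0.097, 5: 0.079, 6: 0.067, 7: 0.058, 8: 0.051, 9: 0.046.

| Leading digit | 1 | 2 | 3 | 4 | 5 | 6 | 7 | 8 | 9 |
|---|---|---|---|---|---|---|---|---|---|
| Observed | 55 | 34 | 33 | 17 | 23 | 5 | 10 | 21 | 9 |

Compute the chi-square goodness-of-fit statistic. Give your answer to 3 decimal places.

Expected counts E_i = n·p_i: 207×0.301 = 62.307, 207×0.176 = 36.432, 207×0.125 = 25.875, 207×0.097 = 20.079, 207×0.079 = 16.353, 207×0.067 = 13.869, 207×0.058 = 12.006, 207×0.051 = 10.557, 207×0.046 = 9.522.
1: (55 − 62.307)²/62.307 = 53.392249/62.307 = 0.8569
2: (34 − 36.432)²/36.432 = 5.914624/36.432 = 0.1623
3: (33 − 25.875)²/25.875 = 50.765625/25.875 = 1.9620
4: (17 − 20.079)²/20.079 = 9.480241/20.079 = 0.4721
5: (23 − 16.353)²/16.353 = 44.182609/16.353 = 2.7018
6: (5 − 13.869)²/13.869 = 78.659161/13.869 = 5.6716
7: (10 − 12.006)²/12.006 = 4.024036/12.006 = 0.3352
8: (21 − 10.557)²/10.557 = 109.056249/10.557 = 10.3302
9: (9 − 9.522)²/9.522 = 0.272484/9.522 = 0.0286
Sum = 22.521

22.521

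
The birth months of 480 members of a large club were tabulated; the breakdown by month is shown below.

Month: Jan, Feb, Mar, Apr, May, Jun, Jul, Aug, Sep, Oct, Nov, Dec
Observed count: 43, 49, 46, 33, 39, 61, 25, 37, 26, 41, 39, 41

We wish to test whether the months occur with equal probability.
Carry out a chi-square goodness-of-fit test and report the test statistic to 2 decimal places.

26.25

Expected count for each of the 12 categories: 480/12 = 40.
Jan: (43 − 40)²/40 = 9/40 = 0.225
Feb: (49 − 40)²/40 = 81/40 = 2.025
Mar: (46 − 40)²/40 = 36/40 = 0.900
Apr: (33 − 40)²/40 = 49/40 = 1.225
May: (39 − 40)²/40 = 1/40 = 0.025
Jun: (61 − 40)²/40 = 441/40 = 11.025
Jul: (25 − 40)²/40 = 225/40 = 5.625
Aug: (37 − 40)²/40 = 9/40 = 0.225
Sep: (26 − 40)²/40 = 196/40 = 4.900
Oct: (41 − 40)²/40 = 1/40 = 0.025
Nov: (39 − 40)²/40 = 1/40 = 0.025
Dec: (41 − 40)²/40 = 1/40 = 0.025
Sum = 26.25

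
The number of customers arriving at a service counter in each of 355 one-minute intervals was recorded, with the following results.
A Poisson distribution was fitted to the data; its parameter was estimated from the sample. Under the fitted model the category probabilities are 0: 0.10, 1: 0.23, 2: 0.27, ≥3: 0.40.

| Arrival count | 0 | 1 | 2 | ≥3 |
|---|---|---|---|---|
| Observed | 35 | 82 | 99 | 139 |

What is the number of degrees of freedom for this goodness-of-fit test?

2

There are k = 4 categories and 1 parameter estimated from the data, so df = 4 − 1 − 1 = 2.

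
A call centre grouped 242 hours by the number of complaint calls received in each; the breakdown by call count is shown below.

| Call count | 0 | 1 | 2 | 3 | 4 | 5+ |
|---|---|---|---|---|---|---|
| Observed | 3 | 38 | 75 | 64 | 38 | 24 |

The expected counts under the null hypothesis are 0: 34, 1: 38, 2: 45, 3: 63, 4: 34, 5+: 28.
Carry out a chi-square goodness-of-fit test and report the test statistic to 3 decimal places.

χ² = (3−34)²/34 + (38−38)²/38 + (75−45)²/45 + (64−63)²/63 + (38−34)²/34 + (24−28)²/28
   = 28.2647 + 0.0000 + 20.0000 + 0.0159 + 0.4706 + 0.5714
Sum = 49.323

49.323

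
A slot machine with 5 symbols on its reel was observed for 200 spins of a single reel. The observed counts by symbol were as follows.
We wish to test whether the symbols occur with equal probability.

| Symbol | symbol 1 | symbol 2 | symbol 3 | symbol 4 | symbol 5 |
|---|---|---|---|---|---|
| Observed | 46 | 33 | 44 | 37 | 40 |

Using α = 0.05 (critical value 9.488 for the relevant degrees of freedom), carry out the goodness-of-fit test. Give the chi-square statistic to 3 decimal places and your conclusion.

2.750; do not reject

Expected count for each of the 5 categories: 200/5 = 40.
cat           O        E   (O−E)²/E
symbol 1     46       40     0.9000
symbol 2     33       40     1.2250
symbol 3     44       40     0.4000
symbol 4     37       40     0.2250
symbol 5     40       40     0.0000
Sum = 2.750
df = 4. Since 2.750 < 9.488, we do not reject H₀.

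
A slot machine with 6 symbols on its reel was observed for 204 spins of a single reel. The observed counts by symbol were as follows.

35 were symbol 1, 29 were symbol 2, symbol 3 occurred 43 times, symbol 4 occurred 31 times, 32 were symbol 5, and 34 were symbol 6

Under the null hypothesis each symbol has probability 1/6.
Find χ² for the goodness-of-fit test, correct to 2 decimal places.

3.53

Expected count for each of the 6 categories: 204/6 = 34.
cat           O        E   (O−E)²/E
symbol 1     35       34      0.029
symbol 2     29       34      0.735
symbol 3     43       34      2.382
symbol 4     31       34      0.265
symbol 5     32       34      0.118
symbol 6     34       34      0.000
Sum = 3.53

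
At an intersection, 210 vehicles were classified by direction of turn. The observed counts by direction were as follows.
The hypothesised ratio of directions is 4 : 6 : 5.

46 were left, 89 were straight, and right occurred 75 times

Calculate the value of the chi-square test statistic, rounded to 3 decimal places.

2.440

Ratio total = 15. Expected counts: 210×4/15 = 56, 210×6/15 = 84, 210×5/15 = 70.
left: (46 − 56)²/56 = 100/56 = 1.7857
straight: (89 − 84)²/84 = 25/84 = 0.2976
right: (75 − 70)²/70 = 25/70 = 0.3571
Sum = 2.440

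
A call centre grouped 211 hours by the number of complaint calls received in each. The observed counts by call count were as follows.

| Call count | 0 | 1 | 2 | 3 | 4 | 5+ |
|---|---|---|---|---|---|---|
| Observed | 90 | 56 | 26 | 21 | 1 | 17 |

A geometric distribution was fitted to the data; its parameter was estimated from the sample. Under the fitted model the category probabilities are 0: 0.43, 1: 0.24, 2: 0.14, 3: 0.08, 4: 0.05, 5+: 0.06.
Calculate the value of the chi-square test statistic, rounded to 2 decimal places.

Expected counts E_i = n·p_i: 211×0.43 = 90.73, 211×0.24 = 50.64, 211×0.14 = 29.54, 211×0.08 = 16.88, 211×0.05 = 10.55, 211×0.06 = 12.66.
cat         O        E   (O−E)²/E
0          90    90.73      0.006
1          56    50.64      0.567
2          26    29.54      0.424
3          21    16.88      1.006
4           1    10.55      8.645
5+         17    12.66      1.488
Sum = 12.14

12.14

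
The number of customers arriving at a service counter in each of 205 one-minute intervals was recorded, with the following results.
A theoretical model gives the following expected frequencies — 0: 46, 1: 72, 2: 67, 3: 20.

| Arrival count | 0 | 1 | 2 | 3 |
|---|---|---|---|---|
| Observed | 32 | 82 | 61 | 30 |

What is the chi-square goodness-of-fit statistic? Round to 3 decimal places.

11.187

cat         O        E   (O−E)²/E
0          32       46     4.2609
1          82       72     1.3889
2          61       67     0.5373
3          30       20     5.0000
Sum = 11.187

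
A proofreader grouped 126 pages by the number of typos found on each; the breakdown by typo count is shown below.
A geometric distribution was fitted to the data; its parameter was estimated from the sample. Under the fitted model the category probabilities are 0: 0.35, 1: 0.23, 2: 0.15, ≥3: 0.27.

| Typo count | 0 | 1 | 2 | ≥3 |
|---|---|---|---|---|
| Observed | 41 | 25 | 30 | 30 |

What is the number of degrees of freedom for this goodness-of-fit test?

There are k = 4 categories and 1 parameter estimated from the data, so df = 4 − 1 − 1 = 2.

2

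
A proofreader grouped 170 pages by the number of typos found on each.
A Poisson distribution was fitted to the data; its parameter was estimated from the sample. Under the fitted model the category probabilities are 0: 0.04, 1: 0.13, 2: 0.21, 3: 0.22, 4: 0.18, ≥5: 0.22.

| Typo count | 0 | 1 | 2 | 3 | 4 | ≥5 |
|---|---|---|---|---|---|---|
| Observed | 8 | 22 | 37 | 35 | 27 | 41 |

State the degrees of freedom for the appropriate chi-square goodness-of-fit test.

There are k = 6 categories and 1 parameter estimated from the data, so df = 6 − 1 − 1 = 4.

4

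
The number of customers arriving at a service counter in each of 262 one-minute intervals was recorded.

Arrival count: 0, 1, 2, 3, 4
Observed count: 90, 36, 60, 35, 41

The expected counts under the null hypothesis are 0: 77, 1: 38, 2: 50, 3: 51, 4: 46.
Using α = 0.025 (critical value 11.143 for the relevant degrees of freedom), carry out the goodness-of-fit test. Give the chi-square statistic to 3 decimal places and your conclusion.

9.863; do not reject

cat         O        E   (O−E)²/E
0          90       77     2.1948
1          36       38     0.1053
2          60       50     2.0000
3          35       51     5.0196
4          41       46     0.5435
Sum = 9.863
df = 4. Since 9.863 < 11.143, we do not reject H₀.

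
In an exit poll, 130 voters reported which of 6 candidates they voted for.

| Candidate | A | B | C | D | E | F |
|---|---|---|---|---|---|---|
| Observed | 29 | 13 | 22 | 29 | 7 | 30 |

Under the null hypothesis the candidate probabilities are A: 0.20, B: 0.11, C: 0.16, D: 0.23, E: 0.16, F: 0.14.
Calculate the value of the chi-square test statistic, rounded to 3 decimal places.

Expected counts E_i = n·p_i: 130×0.20 = 26, 130×0.11 = 14.3, 130×0.16 = 20.8, 130×0.23 = 29.9, 130×0.16 = 20.8, 130×0.14 = 18.2.
A: (29 − 26)²/26 = 9/26 = 0.3462
B: (13 − 14.3)²/14.3 = 1.69/14.3 = 0.1182
C: (22 − 20.8)²/20.8 = 1.44/20.8 = 0.0692
D: (29 − 29.9)²/29.9 = 0.81/29.9 = 0.0271
E: (7 − 20.8)²/20.8 = 190.44/20.8 = 9.1558
F: (30 − 18.2)²/18.2 = 139.24/18.2 = 7.6505
Sum = 17.367

17.367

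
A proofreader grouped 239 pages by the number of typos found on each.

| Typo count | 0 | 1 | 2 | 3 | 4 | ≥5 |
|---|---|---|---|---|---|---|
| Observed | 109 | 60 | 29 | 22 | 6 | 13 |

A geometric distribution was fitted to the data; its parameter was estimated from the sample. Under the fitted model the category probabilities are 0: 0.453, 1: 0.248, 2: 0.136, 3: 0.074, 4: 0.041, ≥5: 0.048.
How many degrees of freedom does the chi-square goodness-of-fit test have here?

There are k = 6 categories and 1 parameter estimated from the data, so df = 6 − 1 − 1 = 4.

4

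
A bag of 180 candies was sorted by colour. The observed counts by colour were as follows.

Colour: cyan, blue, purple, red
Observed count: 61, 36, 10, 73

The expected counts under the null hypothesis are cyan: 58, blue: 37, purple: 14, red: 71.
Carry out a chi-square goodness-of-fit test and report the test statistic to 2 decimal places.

cyan: (61 − 58)²/58 = 9/58 = 0.155
blue: (36 − 37)²/37 = 1/37 = 0.027
purple: (10 − 14)²/14 = 16/14 = 1.143
red: (73 − 71)²/71 = 4/71 = 0.056
Sum = 1.38

1.38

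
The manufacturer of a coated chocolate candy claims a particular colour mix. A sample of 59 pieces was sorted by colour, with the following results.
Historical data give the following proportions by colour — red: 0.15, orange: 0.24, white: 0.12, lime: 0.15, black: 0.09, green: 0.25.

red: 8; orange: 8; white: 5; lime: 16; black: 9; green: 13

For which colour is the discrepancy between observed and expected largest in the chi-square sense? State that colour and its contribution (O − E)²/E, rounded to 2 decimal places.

Expected counts E_i = n·p_i: 59×0.15 = 8.85, 59×0.24 = 14.16, 59×0.12 = 7.08, 59×0.15 = 8.85, 59×0.09 = 5.31, 59×0.25 = 14.75.
cat         O        E   (O−E)²/E
red         8     8.85      0.082
orange      8    14.16      2.680
white       5     7.08      0.611
lime       16     8.85      5.777
black       9     5.31      2.564
green      13    14.75      0.208
The largest term is for lime: 5.78.

lime, 5.78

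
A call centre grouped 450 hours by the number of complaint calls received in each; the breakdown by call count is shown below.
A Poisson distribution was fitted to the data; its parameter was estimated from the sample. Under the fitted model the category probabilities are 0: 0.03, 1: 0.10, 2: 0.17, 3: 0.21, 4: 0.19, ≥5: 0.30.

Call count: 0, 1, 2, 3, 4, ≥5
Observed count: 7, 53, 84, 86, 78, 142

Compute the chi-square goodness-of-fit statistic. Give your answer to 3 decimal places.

Expected counts E_i = n·p_i: 450×0.03 = 13.5, 450×0.10 = 45, 450×0.17 = 76.5, 450×0.21 = 94.5, 450×0.19 = 85.5, 450×0.30 = 135.
cat         O        E   (O−E)²/E
0           7     13.5     3.1296
1          53       45     1.4222
2          84     76.5     0.7353
3          86     94.5     0.7646
4          78     85.5     0.6579
≥5        142      135     0.3630
Sum = 7.073

7.073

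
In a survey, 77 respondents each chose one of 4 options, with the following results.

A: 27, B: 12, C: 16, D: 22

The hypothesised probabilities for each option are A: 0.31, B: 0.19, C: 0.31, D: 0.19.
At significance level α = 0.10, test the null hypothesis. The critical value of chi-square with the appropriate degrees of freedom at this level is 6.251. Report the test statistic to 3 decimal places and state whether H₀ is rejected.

Expected counts E_i = n·p_i: 77×0.31 = 23.87, 77×0.19 = 14.63, 77×0.31 = 23.87, 77×0.19 = 14.63.
cat         O        E   (O−E)²/E
A          27    23.87     0.4104
B          12    14.63     0.4728
C          16    23.87     2.5948
D          22    14.63     3.7127
Sum = 7.191
df = 3. Since 7.191 > 6.251, we reject H₀.

7.191; reject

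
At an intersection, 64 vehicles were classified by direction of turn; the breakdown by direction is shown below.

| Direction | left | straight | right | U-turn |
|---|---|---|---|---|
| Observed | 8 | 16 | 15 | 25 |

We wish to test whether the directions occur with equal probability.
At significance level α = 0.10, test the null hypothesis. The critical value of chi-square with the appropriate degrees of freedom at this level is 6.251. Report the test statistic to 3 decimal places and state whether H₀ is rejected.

9.125; reject

Expected count for each of the 4 categories: 64/4 = 16.
cat           O        E   (O−E)²/E
left          8       16     4.0000
straight     16       16     0.0000
right        15       16     0.0625
U-turn       25       16     5.0625
Sum = 9.125
df = 3. Since 9.125 > 6.251, we reject H₀.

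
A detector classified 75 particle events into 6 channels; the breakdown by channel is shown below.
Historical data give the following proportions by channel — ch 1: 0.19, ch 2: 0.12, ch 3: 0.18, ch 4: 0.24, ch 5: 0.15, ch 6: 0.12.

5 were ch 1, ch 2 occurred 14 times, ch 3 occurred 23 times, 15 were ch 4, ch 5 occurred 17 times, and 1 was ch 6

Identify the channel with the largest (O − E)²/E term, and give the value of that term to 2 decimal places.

Expected counts E_i = n·p_i: 75×0.19 = 14.25, 75×0.12 = 9, 75×0.18 = 13.5, 75×0.24 = 18, 75×0.15 = 11.25, 75×0.12 = 9.
ch 1: (5 − 14.25)²/14.25 = 85.5625/14.25 = 6.004
ch 2: (14 − 9)²/9 = 25/9 = 2.778
ch 3: (23 − 13.5)²/13.5 = 90.25/13.5 = 6.685
ch 4: (15 − 18)²/18 = 9/18 = 0.500
ch 5: (17 − 11.25)²/11.25 = 33.0625/11.25 = 2.939
ch 6: (1 − 9)²/9 = 64/9 = 7.111
The largest term is for ch 6: 7.11.

ch 6, 7.11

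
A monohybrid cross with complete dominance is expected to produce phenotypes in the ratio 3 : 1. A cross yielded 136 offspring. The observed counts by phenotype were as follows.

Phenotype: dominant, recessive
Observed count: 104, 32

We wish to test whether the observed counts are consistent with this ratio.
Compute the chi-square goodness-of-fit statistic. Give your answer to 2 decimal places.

Ratio total = 4. Expected counts: 136×3/4 = 102, 136×1/4 = 34.
dominant: (104 − 102)²/102 = 4/102 = 0.039
recessive: (32 − 34)²/34 = 4/34 = 0.118
Sum = 0.16

0.16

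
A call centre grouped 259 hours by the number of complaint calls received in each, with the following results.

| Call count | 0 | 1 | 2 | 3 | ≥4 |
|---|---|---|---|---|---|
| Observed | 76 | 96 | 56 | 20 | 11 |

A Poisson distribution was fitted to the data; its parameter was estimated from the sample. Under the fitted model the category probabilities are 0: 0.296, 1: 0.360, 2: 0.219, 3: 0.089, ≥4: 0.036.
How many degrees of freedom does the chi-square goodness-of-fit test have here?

3

There are k = 5 categories and 1 parameter estimated from the data, so df = 5 − 1 − 1 = 3.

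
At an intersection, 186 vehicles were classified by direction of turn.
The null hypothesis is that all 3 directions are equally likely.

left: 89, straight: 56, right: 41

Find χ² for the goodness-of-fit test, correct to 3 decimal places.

Under H₀ each category has probability 1/3, so each expected count is 186/3 = 62.
left: (89 − 62)²/62 = 729/62 = 11.7581
straight: (56 − 62)²/62 = 36/62 = 0.5806
right: (41 − 62)²/62 = 441/62 = 7.1129
Sum = 19.452

19.452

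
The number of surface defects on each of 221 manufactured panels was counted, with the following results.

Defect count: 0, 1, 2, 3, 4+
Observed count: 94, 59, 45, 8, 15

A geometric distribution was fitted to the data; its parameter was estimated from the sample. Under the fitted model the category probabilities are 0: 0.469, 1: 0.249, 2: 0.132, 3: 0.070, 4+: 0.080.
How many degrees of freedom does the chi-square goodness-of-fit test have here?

3

There are k = 5 categories and 1 parameter estimated from the data, so df = 5 − 1 − 1 = 3.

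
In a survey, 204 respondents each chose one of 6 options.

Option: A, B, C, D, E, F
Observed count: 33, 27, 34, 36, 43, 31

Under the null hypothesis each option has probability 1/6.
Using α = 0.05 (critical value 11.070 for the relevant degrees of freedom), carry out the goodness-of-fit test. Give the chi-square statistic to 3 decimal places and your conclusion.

Under H₀ each category has probability 1/6, so each expected count is 204/6 = 34.
A: (33 − 34)²/34 = 1/34 = 0.0294
B: (27 − 34)²/34 = 49/34 = 1.4412
C: (34 − 34)²/34 = 0/34 = 0.0000
D: (36 − 34)²/34 = 4/34 = 0.1176
E: (43 − 34)²/34 = 81/34 = 2.3824
F: (31 − 34)²/34 = 9/34 = 0.2647
Sum = 4.235
df = 5. Since 4.235 < 11.070, we do not reject H₀.

4.235; do not reject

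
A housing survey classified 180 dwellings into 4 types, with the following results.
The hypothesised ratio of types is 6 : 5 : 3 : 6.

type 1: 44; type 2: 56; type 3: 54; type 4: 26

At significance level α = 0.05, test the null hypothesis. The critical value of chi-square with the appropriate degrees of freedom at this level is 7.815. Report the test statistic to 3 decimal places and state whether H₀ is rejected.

Ratio total = 20. Expected counts: 180×6/20 = 54, 180×5/20 = 45, 180×3/20 = 27, 180×6/20 = 54.
cat         O        E   (O−E)²/E
type 1     44       54     1.8519
type 2     56       45     2.6889
type 3     54       27    27.0000
type 4     26       54    14.5185
Sum = 46.059
df = 3. Since 46.059 > 7.815, we reject H₀.

46.059; reject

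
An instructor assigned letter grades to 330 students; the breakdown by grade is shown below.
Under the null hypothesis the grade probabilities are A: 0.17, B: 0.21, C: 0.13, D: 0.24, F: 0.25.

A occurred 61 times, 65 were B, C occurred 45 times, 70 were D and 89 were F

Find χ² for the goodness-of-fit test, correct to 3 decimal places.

2.378

Expected counts E_i = n·p_i: 330×0.17 = 56.1, 330×0.21 = 69.3, 330×0.13 = 42.9, 330×0.24 = 79.2, 330×0.25 = 82.5.
χ² = (61−56.1)²/56.1 + (65−69.3)²/69.3 + (45−42.9)²/42.9 + (70−79.2)²/79.2 + (89−82.5)²/82.5
   = 0.4280 + 0.2668 + 0.1028 + 1.0687 + 0.5121
Sum = 2.378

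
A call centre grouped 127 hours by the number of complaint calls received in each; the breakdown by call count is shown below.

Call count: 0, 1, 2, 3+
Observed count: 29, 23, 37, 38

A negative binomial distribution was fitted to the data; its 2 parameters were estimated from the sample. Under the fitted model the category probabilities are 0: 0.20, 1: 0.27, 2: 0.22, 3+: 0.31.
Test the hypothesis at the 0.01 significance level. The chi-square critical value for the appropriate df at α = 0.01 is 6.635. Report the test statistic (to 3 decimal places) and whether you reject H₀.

7.213; reject

Expected counts E_i = n·p_i: 127×0.20 = 25.4, 127×0.27 = 34.29, 127×0.22 = 27.94, 127×0.31 = 39.37.
cat         O        E   (O−E)²/E
0          29     25.4     0.5102
1          23    34.29     3.7172
2          37    27.94     2.9379
3+         38    39.37     0.0477
Sum = 7.213
df = 1. Since 7.213 > 6.635, we reject H₀.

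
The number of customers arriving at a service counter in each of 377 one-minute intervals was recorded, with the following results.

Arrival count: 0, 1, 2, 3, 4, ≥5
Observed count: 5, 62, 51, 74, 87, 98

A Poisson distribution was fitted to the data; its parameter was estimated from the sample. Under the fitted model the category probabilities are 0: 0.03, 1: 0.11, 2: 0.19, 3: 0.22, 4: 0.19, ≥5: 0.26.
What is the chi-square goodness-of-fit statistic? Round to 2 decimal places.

Expected counts E_i = n·p_i: 377×0.03 = 11.31, 377×0.11 = 41.47, 377×0.19 = 71.63, 377×0.22 = 82.94, 377×0.19 = 71.63, 377×0.26 = 98.02.
0: (5 − 11.31)²/11.31 = 39.8161/11.31 = 3.520
1: (62 − 41.47)²/41.47 = 421.4809/41.47 = 10.164
2: (51 − 71.63)²/71.63 = 425.5969/71.63 = 5.942
3: (74 − 82.94)²/82.94 = 79.9236/82.94 = 0.964
4: (87 − 71.63)²/71.63 = 236.2369/71.63 = 3.298
≥5: (98 − 98.02)²/98.02 = 0.0004/98.02 = 0.000
Sum = 23.89

23.89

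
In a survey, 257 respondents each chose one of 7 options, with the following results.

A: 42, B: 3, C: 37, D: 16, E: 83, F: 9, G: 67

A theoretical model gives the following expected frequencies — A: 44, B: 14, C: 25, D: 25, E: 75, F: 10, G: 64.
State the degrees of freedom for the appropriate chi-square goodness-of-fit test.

6

There are k = 7 categories and no parameters were estimated from the data, so df = 7 − 1 = 6.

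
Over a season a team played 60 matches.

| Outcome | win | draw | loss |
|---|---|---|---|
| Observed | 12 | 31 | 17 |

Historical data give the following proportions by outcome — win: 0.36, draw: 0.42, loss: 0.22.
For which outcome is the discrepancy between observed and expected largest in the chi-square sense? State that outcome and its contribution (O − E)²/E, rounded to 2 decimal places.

Expected counts E_i = n·p_i: 60×0.36 = 21.6, 60×0.42 = 25.2, 60×0.22 = 13.2.
win: (12 − 21.6)²/21.6 = 92.16/21.6 = 4.267
draw: (31 − 25.2)²/25.2 = 33.64/25.2 = 1.335
loss: (17 − 13.2)²/13.2 = 14.44/13.2 = 1.094
The largest term is for win: 4.27.

win, 4.27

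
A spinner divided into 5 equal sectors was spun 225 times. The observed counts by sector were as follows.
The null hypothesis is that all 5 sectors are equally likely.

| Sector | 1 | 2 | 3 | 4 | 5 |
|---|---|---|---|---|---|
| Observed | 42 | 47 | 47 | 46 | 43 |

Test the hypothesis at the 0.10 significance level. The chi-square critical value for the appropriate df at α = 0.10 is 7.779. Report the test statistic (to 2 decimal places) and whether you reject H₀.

0.49; do not reject

Expected count for each of the 5 categories: 225/5 = 45.
χ² = (42−45)²/45 + (47−45)²/45 + (47−45)²/45 + (46−45)²/45 + (43−45)²/45
   = 0.200 + 0.089 + 0.089 + 0.022 + 0.089
Sum = 0.49
df = 4. Since 0.49 < 7.779, we do not reject H₀.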